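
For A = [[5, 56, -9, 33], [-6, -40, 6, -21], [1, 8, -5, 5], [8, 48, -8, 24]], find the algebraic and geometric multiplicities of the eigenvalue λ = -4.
algebraic multiplicity 4, geometric multiplicity 2

The characteristic polynomial is (x + 4)^4, so the factor x + 4 appears with exponent 4: the algebraic multiplicity is 4.

rank(A + 4I) = 2, so the eigenspace has dimension 4 - 2 = 2: the geometric multiplicity is 2.

Since 2 < 4, A is not diagonalizable.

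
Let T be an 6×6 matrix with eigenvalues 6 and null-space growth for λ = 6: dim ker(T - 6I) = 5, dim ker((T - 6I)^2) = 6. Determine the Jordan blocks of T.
λ = 6: successive nullity increments [5, 1] count blocks of size ≥ k; block sizes are [2, 1, 1, 1, 1].

Jordan blocks: (6, 2), (6, 1), (6, 1), (6, 1), (6, 1)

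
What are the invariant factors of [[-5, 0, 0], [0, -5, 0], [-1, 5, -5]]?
The Jordan structure of A has elementary divisors (x + 5)^2, (x + 5). Arranging the block sizes at each eigenvalue in decreasing order and taking row products gives the invariant factors.

Invariant factors (smallest first, each dividing the next): x + 5, (x + 5)^2.

Check: the last factor (x + 5)^2 is the minimal polynomial, and the product (x + 5)^3 is the characteristic polynomial.

x + 5, (x + 5)^2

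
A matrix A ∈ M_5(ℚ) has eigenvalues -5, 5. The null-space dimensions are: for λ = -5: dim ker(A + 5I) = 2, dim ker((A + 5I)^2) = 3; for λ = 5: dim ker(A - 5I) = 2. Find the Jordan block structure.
Jordan blocks: (-5, 2), (-5, 1), (5, 1), (5, 1)

λ = -5: successive nullity increments [2, 1] count blocks of size ≥ k; block sizes are [2, 1].
λ = 5: successive nullity increments [2] count blocks of size ≥ k; block sizes are [1, 1].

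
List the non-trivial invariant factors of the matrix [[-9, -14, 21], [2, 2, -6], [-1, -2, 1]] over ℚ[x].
The Jordan structure of A has elementary divisors (x + 2)^2, (x + 2). Arranging the block sizes at each eigenvalue in decreasing order and taking row products gives the invariant factors.

Invariant factors (smallest first, each dividing the next): x + 2, (x + 2)^2.

Check: the last factor (x + 2)^2 is the minimal polynomial, and the product (x + 2)^3 is the characteristic polynomial.

x + 2, (x + 2)^2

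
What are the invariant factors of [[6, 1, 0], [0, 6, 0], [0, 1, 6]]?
x - 6, (x - 6)^2

The Jordan structure of A has elementary divisors (x - 6)^2, (x - 6). Arranging the block sizes at each eigenvalue in decreasing order and taking row products gives the invariant factors.

Invariant factors (smallest first, each dividing the next): x - 6, (x - 6)^2.

Check: the last factor (x - 6)^2 is the minimal polynomial, and the product (x - 6)^3 is the characteristic polynomial.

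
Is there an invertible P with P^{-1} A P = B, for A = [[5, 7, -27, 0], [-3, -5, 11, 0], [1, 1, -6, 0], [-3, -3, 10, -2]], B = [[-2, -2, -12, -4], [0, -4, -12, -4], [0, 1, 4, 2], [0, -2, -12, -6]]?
Both have characteristic polynomial (x + 2)^4, but the minimal polynomial of A is (x + 2)^3 while the minimal polynomial of B is (x + 2)^2. The minimal polynomial is a similarity invariant, so A and B are not similar.

No.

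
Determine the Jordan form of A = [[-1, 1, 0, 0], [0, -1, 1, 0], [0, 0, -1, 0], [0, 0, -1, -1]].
The characteristic polynomial is det(xI - A) = (x + 1)^4, so the eigenvalues are -1 (algebraic multiplicity 4).

For λ = -1: rank(A + I) = 2, rank((A + I)^2) = 1, rank((A + I)^3) = 0. The eigenspace has dimension 4 - 2 = 2, so there are 2 Jordan blocks; the rank sequence gives block sizes [3, 1].

Assembling the blocks gives the Jordan form J above.

J = [[-1, 1, 0, 0], [0, -1, 1, 0], [0, 0, -1, 0], [0, 0, 0, -1]]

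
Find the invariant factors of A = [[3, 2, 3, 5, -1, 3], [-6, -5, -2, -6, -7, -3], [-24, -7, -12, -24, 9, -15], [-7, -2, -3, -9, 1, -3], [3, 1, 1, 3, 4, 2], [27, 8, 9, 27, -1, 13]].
The Jordan structure of A has elementary divisors (x + 4)^2, (x + 4), (x + 2), (x - 4)^2. Arranging the block sizes at each eigenvalue in decreasing order and taking row products gives the invariant factors.

Invariant factors (smallest first, each dividing the next): x + 4, (x - 4)^2(x + 2)(x + 4)^2.

Check: the last factor (x - 4)^2(x + 2)(x + 4)^2 is the minimal polynomial, and the product (x - 4)^2(x + 2)(x + 4)^3 is the characteristic polynomial.

x + 4, (x - 4)^2(x + 2)(x + 4)^2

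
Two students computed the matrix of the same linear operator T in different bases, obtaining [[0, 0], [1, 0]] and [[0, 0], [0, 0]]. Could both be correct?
No.

Both have characteristic polynomial x^2, but the minimal polynomial of A is x^2 while the minimal polynomial of B is x. The minimal polynomial is a similarity invariant, so A and B are not similar.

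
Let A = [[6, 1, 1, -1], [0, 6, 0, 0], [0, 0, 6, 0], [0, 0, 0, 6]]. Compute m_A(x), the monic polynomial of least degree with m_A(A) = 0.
m_A(x) = (x - 6)^2

The characteristic polynomial factors as (x - 6)^4. The minimal polynomial is ∏(x - λ)^{k_λ} where k_λ is the size of the largest Jordan block at λ.

For λ = 6: rank(A - 6I) = 1, and the largest Jordan block has size 2 (the smallest k with rank((A - 6I)^k) = rank((A - 6I)^(k+1))).

So m_A(x) = (x - 6)^2.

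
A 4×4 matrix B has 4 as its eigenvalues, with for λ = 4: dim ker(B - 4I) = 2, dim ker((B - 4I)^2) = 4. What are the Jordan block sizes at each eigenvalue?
λ = 4: successive nullity increments [2, 2] count blocks of size ≥ k; block sizes are [2, 2].

Jordan blocks: (4, 2), (4, 2)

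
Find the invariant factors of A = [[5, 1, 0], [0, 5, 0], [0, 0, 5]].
x - 5, (x - 5)^2

The Jordan structure of A has elementary divisors (x - 5)^2, (x - 5). Arranging the block sizes at each eigenvalue in decreasing order and taking row products gives the invariant factors.

Invariant factors (smallest first, each dividing the next): x - 5, (x - 5)^2.

Check: the last factor (x - 5)^2 is the minimal polynomial, and the product (x - 5)^3 is the characteristic polynomial.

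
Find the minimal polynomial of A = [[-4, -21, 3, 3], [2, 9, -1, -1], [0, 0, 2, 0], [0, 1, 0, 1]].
m_A(x) = (x - 2)^3

The characteristic polynomial factors as (x - 2)^4. The minimal polynomial is ∏(x - λ)^{k_λ} where k_λ is the size of the largest Jordan block at λ.

For λ = 2: rank(A - 2I) = 2, and the largest Jordan block has size 3 (the smallest k with rank((A - 2I)^k) = rank((A - 2I)^(k+1))).

So m_A(x) = (x - 2)^3.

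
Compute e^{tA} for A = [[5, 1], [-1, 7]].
e^{tA} = [[(1 - t)*e^{6*t}, t*e^{6*t}], [-t*e^{6*t}, (t + 1)*e^{6*t}]]

A has Jordan form J = [[6, 1], [0, 6]] with A = PJP^{-1}, so e^{tA} = P e^{tJ} P^{-1}.

For a Jordan block J_k(λ), e^{tJ_k(λ)} = e^{λt} · (I + tN + t^2 N^2/2! + ... + t^{k-1} N^{k-1}/(k-1)!) where N is the nilpotent superdiagonal part.

Assembling the blocks and conjugating back gives the entries of e^{tA} as shown above.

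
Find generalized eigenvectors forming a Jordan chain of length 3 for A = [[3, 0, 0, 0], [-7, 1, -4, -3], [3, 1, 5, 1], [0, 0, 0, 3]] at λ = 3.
We seek v_1 ∈ ker((A - 3I)^3) \ ker((A - 3I)^2), then set v_{i+1} = (A - 3I) v_i.

One such chain is v_1 = [[-1, 0, 1, 0]]^T, v_2 = [[0, 3, -1, 0]]^T, v_3 = [[0, -2, 1, 0]]^T. Check: (A - 3I) v_3 = [[0, 0, 0, 0]]^T = 0.

v_1 = [[-1, 0, 1, 0]]^T, v_2 = [[0, 3, -1, 0]]^T, v_3 = [[0, -2, 1, 0]]^T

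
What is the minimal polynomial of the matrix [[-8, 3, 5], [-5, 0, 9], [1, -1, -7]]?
m_A(x) = (x + 5)^3

The characteristic polynomial factors as (x + 5)^3. The minimal polynomial is ∏(x - λ)^{k_λ} where k_λ is the size of the largest Jordan block at λ.

For λ = -5: rank(A + 5I) = 2, and the largest Jordan block has size 3 (the smallest k with rank((A + 5I)^k) = rank((A + 5I)^(k+1))).

So m_A(x) = (x + 5)^3.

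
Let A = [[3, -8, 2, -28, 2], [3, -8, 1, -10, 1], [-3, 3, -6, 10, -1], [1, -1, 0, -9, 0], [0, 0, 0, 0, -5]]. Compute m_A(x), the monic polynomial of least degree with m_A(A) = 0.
The characteristic polynomial factors as (x + 5)^5. The minimal polynomial is ∏(x - λ)^{k_λ} where k_λ is the size of the largest Jordan block at λ.

For λ = -5: rank(A + 5I) = 2, and the largest Jordan block has size 3 (the smallest k with rank((A + 5I)^k) = rank((A + 5I)^(k+1))).

So m_A(x) = (x + 5)^3.

m_A(x) = (x + 5)^3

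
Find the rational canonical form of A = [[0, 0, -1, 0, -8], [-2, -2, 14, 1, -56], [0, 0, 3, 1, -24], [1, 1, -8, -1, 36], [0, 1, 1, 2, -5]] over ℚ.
R = [[0, 0, 0, 0, -16], [1, 0, 0, 0, -36], [0, 1, 0, 0, -24], [0, 0, 1, 0, -8], [0, 0, 0, 1, -5]]

The invariant factors of A (the non-unit diagonal entries of the Smith normal form of xI - A over ℚ[x]) are (x + 1)(x + 4)(x^3 + 4x + 4), each dividing the next. The characteristic polynomial is their product, (x + 1)(x + 4)(x^3 + 4x + 4).

The rational canonical form is the block-diagonal matrix of companion matrices C(f_i):
R = [[0, 0, 0, 0, -16], [1, 0, 0, 0, -36], [0, 1, 0, 0, -24], [0, 0, 1, 0, -8], [0, 0, 0, 1, -5]].

Note the characteristic polynomial does not split into linear factors over ℚ, so A has no Jordan form over ℚ; the rational canonical form exists over any field.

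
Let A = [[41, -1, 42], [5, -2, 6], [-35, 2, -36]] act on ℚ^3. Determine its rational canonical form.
R = [[0, 0, -30], [1, 0, 23], [0, 1, 3]]

The invariant factors of A (the non-unit diagonal entries of the Smith normal form of xI - A over ℚ[x]) are (x - 6)(x^2 + 3x - 5), each dividing the next. The characteristic polynomial is their product, (x - 6)(x^2 + 3x - 5).

The rational canonical form is the block-diagonal matrix of companion matrices C(f_i):
R = [[0, 0, -30], [1, 0, 23], [0, 1, 3]].

Note the characteristic polynomial does not split into linear factors over ℚ, so A has no Jordan form over ℚ; the rational canonical form exists over any field.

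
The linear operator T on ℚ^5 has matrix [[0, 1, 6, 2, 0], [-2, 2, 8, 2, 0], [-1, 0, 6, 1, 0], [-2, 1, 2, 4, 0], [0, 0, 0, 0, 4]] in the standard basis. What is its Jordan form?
The characteristic polynomial is det(xI - A) = (x - 4)^3(x - 2)^2, so the eigenvalues are 2 (algebraic multiplicity 2), 4 (algebraic multiplicity 3).

For λ = 2: rank(A - 2I) = 4, rank((A - 2I)^2) = 3. The eigenspace has dimension 5 - 4 = 1, so there is 1 Jordan block; the rank sequence gives block sizes [2].

For λ = 4: rank(A - 4I) = 3, rank((A - 4I)^2) = 2. The eigenspace has dimension 5 - 3 = 2, so there are 2 Jordan blocks; the rank sequence gives block sizes [2, 1].

Assembling the blocks gives the Jordan form J above.

J = [[2, 1, 0, 0, 0], [0, 2, 0, 0, 0], [0, 0, 4, 1, 0], [0, 0, 0, 4, 0], [0, 0, 0, 0, 4]]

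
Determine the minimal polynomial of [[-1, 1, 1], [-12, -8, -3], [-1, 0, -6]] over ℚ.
The characteristic polynomial factors as (x + 5)^3. The minimal polynomial is ∏(x - λ)^{k_λ} where k_λ is the size of the largest Jordan block at λ.

For λ = -5: rank(A + 5I) = 2, and the largest Jordan block has size 3 (the smallest k with rank((A + 5I)^k) = rank((A + 5I)^(k+1))).

So m_A(x) = (x + 5)^3.

m_A(x) = (x + 5)^3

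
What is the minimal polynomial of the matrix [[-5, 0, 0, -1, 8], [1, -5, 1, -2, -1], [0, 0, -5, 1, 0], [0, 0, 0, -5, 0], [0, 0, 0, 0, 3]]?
The characteristic polynomial factors as (x - 3)(x + 5)^4. The minimal polynomial is ∏(x - λ)^{k_λ} where k_λ is the size of the largest Jordan block at λ.

For λ = -5: rank(A + 5I) = 3, and the largest Jordan block has size 2 (the smallest k with rank((A + 5I)^k) = rank((A + 5I)^(k+1))).
For λ = 3: rank(A - 3I) = 4, and the largest Jordan block has size 1 (the smallest k with rank((A - 3I)^k) = rank((A - 3I)^(k+1))).

So m_A(x) = (x - 3)(x + 5)^2.

m_A(x) = (x - 3)(x + 5)^2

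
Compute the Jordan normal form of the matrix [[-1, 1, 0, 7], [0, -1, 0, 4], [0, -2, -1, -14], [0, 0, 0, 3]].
J = [[-1, 1, 0, 0], [0, -1, 0, 0], [0, 0, -1, 0], [0, 0, 0, 3]]

The characteristic polynomial is det(xI - A) = (x - 3)(x + 1)^3, so the eigenvalues are -1 (algebraic multiplicity 3), 3 (algebraic multiplicity 1).

For λ = -1: rank(A + I) = 2, rank((A + I)^2) = 1. The eigenspace has dimension 4 - 2 = 2, so there are 2 Jordan blocks; the rank sequence gives block sizes [2, 1].

For λ = 3: algebraic multiplicity 1 gives one 1×1 block.

Assembling the blocks gives the Jordan form J above.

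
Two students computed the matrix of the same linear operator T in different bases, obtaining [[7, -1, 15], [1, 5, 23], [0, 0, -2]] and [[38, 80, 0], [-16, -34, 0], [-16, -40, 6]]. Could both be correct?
Both have characteristic polynomial (x - 6)^2(x + 2), but the minimal polynomial of A is (x - 6)^2(x + 2) while the minimal polynomial of B is (x - 6)(x + 2). The minimal polynomial is a similarity invariant, so A and B are not similar.

No.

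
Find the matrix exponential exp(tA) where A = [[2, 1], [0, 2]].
e^{tA} = [[e^{2*t}, t*e^{2*t}], [0, e^{2*t}]]

A has Jordan form J = [[2, 1], [0, 2]] with A = PJP^{-1}, so e^{tA} = P e^{tJ} P^{-1}.

For a Jordan block J_k(λ), e^{tJ_k(λ)} = e^{λt} · (I + tN + t^2 N^2/2! + ... + t^{k-1} N^{k-1}/(k-1)!) where N is the nilpotent superdiagonal part.

Assembling the blocks and conjugating back gives the entries of e^{tA} as shown above.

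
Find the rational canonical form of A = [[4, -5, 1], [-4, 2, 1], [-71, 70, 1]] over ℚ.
The invariant factors of A (the non-unit diagonal entries of the Smith normal form of xI - A over ℚ[x]) are (x - 5)^2(x + 3), each dividing the next. The characteristic polynomial is their product, (x - 5)^2(x + 3).

The rational canonical form is the block-diagonal matrix of companion matrices C(f_i):
R = [[0, 0, -75], [1, 0, 5], [0, 1, 7]].

R = [[0, 0, -75], [1, 0, 5], [0, 1, 7]]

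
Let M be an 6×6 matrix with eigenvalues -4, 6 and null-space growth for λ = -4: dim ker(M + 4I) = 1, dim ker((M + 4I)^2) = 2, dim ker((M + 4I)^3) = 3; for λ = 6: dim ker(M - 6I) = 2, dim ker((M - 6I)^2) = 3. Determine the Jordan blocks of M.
Jordan blocks: (-4, 3), (6, 2), (6, 1)

λ = -4: successive nullity increments [1, 1, 1] count blocks of size ≥ k; block sizes are [3].
λ = 6: successive nullity increments [2, 1] count blocks of size ≥ k; block sizes are [2, 1].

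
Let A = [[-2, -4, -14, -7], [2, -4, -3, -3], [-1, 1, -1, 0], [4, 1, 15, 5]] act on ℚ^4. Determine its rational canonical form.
R = [[0, 0, 0, -9], [1, 0, 0, -6], [0, 1, 0, -7], [0, 0, 1, -2]]

The invariant factors of A (the non-unit diagonal entries of the Smith normal form of xI - A over ℚ[x]) are (x^2 + x + 3)^2, each dividing the next. The characteristic polynomial is their product, (x^2 + x + 3)^2.

The rational canonical form is the block-diagonal matrix of companion matrices C(f_i):
R = [[0, 0, 0, -9], [1, 0, 0, -6], [0, 1, 0, -7], [0, 0, 1, -2]].

Note the characteristic polynomial does not split into linear factors over ℚ, so A has no Jordan form over ℚ; the rational canonical form exists over any field.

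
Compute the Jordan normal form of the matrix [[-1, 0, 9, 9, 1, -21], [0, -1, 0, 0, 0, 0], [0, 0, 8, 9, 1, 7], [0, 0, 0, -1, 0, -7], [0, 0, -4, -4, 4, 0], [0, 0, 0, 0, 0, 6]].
J = [[-1, 0, 0, 0, 0, 0], [0, -1, 0, 0, 0, 0], [0, 0, -1, 0, 0, 0], [0, 0, 0, 6, 1, 0], [0, 0, 0, 0, 6, 0], [0, 0, 0, 0, 0, 6]]

The characteristic polynomial is det(xI - A) = (x - 6)^3(x + 1)^3, so the eigenvalues are -1 (algebraic multiplicity 3), 6 (algebraic multiplicity 3).

For λ = -1: rank(A + I) = 3. The eigenspace has dimension 6 - 3 = 3, so there are 3 Jordan blocks; the rank sequence gives block sizes [1, 1, 1].

For λ = 6: rank(A - 6I) = 4, rank((A - 6I)^2) = 3. The eigenspace has dimension 6 - 4 = 2, so there are 2 Jordan blocks; the rank sequence gives block sizes [2, 1].

Assembling the blocks gives the Jordan form J above.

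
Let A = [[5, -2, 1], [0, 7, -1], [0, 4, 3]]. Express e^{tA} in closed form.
e^{tA} = [[e^{5*t}, -2*t*e^{5*t}, t*e^{5*t}], [0, (2*t + 1)*e^{5*t}, -t*e^{5*t}], [0, 4*t*e^{5*t}, (1 - 2*t)*e^{5*t}]]

A has Jordan form J = [[5, 1, 0], [0, 5, 0], [0, 0, 5]] with A = PJP^{-1}, so e^{tA} = P e^{tJ} P^{-1}.

For a Jordan block J_k(λ), e^{tJ_k(λ)} = e^{λt} · (I + tN + t^2 N^2/2! + ... + t^{k-1} N^{k-1}/(k-1)!) where N is the nilpotent superdiagonal part.

Assembling the blocks and conjugating back gives the entries of e^{tA} as shown above.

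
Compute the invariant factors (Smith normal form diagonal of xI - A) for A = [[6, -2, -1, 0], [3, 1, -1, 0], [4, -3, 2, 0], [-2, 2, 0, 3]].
The Jordan structure of A has elementary divisors (x - 3)^3, (x - 3). Arranging the block sizes at each eigenvalue in decreasing order and taking row products gives the invariant factors.

Invariant factors (smallest first, each dividing the next): x - 3, (x - 3)^3.

Check: the last factor (x - 3)^3 is the minimal polynomial, and the product (x - 3)^4 is the characteristic polynomial.

x - 3, (x - 3)^3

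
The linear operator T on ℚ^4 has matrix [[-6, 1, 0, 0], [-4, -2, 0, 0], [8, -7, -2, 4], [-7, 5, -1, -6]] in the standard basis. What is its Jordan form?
The characteristic polynomial is det(xI - A) = (x + 4)^4, so the eigenvalues are -4 (algebraic multiplicity 4).

For λ = -4: rank(A + 4I) = 2, rank((A + 4I)^2) = 0. The eigenspace has dimension 4 - 2 = 2, so there are 2 Jordan blocks; the rank sequence gives block sizes [2, 2].

Assembling the blocks gives the Jordan form J above.

J = [[-4, 1, 0, 0], [0, -4, 0, 0], [0, 0, -4, 1], [0, 0, 0, -4]]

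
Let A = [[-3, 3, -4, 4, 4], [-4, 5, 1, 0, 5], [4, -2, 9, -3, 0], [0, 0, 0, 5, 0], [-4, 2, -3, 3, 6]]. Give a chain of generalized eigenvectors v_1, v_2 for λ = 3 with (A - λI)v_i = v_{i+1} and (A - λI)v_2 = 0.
We seek v_1 ∈ ker((A - 3I)^2) \ ker(A - 3I), then set v_{i+1} = (A - 3I) v_i.

One such chain is v_1 = [[2, 1, -1, 0, 1]]^T, v_2 = [[-1, -2, 0, 0, 0]]^T. Check: (A - 3I) v_2 = [[0, 0, 0, 0, 0]]^T = 0.

v_1 = [[2, 1, -1, 0, 1]]^T, v_2 = [[-1, -2, 0, 0, 0]]^T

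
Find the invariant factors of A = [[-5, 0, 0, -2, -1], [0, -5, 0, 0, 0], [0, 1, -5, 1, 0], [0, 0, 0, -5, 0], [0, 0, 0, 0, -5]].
x + 5, (x + 5)^2, (x + 5)^2

The Jordan structure of A has elementary divisors (x + 5)^2, (x + 5)^2, (x + 5). Arranging the block sizes at each eigenvalue in decreasing order and taking row products gives the invariant factors.

Invariant factors (smallest first, each dividing the next): x + 5, (x + 5)^2, (x + 5)^2.

Check: the last factor (x + 5)^2 is the minimal polynomial, and the product (x + 5)^5 is the characteristic polynomial.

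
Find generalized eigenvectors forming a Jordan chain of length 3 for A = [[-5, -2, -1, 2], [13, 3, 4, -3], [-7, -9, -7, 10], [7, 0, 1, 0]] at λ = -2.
We seek v_1 ∈ ker((A + 2I)^3) \ ker((A + 2I)^2), then set v_{i+1} = (A + 2I) v_i.

One such chain is v_1 = [[0, 1, 0, 1]]^T, v_2 = [[0, 2, 1, 2]]^T, v_3 = [[-1, 8, -3, 5]]^T. Check: (A + 2I) v_3 = [[0, 0, 0, 0]]^T = 0.

v_1 = [[0, 1, 0, 1]]^T, v_2 = [[0, 2, 1, 2]]^T, v_3 = [[-1, 8, -3, 5]]^T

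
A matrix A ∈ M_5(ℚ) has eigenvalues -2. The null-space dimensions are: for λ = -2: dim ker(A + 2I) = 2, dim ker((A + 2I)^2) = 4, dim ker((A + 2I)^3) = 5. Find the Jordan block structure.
λ = -2: successive nullity increments [2, 2, 1] count blocks of size ≥ k; block sizes are [3, 2].

Jordan blocks: (-2, 3), (-2, 2)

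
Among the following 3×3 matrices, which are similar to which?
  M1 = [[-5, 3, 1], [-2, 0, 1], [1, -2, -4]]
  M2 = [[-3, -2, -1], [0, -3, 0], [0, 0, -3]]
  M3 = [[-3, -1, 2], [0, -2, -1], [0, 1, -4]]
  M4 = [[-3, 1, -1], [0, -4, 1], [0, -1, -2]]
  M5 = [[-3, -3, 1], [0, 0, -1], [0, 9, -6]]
Characteristic polynomials: χ_{M1} = (x + 3)^3, χ_{M2} = (x + 3)^3, χ_{M3} = (x + 3)^3, χ_{M4} = (x + 3)^3, χ_{M5} = (x + 3)^3.

{M1, M3}: invariant factors (x + 3)^3.

{M2, M4, M5}: invariant factors x + 3, (x + 3)^2.

Matrices are similar if and only if their invariant-factor lists agree; the partition into similarity classes is {M1, M3}, {M2, M4, M5}.

2 classes: {M1, M3}, {M2, M4, M5}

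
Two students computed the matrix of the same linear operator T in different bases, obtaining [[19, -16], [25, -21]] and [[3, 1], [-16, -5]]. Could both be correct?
Two matrices over a field are similar if and only if they have the same invariant factors.

Both A and B have characteristic polynomial (x + 1)^2 and minimal polynomial (x + 1)^2. Computing further, both have invariant factors (x + 1)^2. Hence A and B are similar.

Yes.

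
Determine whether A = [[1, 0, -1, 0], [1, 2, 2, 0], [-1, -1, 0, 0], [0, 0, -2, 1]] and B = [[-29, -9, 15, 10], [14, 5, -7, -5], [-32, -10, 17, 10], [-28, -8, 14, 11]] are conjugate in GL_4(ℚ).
Two matrices over a field are similar if and only if they have the same invariant factors.

Both A and B have characteristic polynomial (x - 1)^4 and minimal polynomial (x - 1)^3. Computing further, both have invariant factors x - 1, (x - 1)^3. Hence A and B are similar.

Yes.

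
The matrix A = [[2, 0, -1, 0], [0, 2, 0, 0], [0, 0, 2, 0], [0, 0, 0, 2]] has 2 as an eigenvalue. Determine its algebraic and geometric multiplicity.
algebraic multiplicity 4, geometric multiplicity 3

The characteristic polynomial is (x - 2)^4, so the factor x - 2 appears with exponent 4: the algebraic multiplicity is 4.

rank(A - 2I) = 1, so the eigenspace has dimension 4 - 1 = 3: the geometric multiplicity is 3.

Since 3 < 4, A is not diagonalizable.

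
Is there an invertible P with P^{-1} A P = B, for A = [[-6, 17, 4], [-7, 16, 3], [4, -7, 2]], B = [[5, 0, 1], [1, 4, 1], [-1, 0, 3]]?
Both have characteristic polynomial (x - 4)^3, but the minimal polynomial of A is (x - 4)^3 while the minimal polynomial of B is (x - 4)^2. The minimal polynomial is a similarity invariant, so A and B are not similar.

No.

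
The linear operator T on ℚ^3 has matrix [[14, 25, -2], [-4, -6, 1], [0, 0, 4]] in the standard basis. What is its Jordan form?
J = [[4, 1, 0], [0, 4, 1], [0, 0, 4]]

The characteristic polynomial is det(xI - A) = (x - 4)^3, so the eigenvalues are 4 (algebraic multiplicity 3).

For λ = 4: rank(A - 4I) = 2, rank((A - 4I)^2) = 1, rank((A - 4I)^3) = 0. The eigenspace has dimension 3 - 2 = 1, so there is 1 Jordan block; the rank sequence gives block sizes [3].

Assembling the blocks gives the Jordan form J above.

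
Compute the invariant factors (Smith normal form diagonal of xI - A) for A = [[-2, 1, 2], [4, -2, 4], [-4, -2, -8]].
The Jordan structure of A has elementary divisors (x + 4)^2, (x + 4). Arranging the block sizes at each eigenvalue in decreasing order and taking row products gives the invariant factors.

Invariant factors (smallest first, each dividing the next): x + 4, (x + 4)^2.

Check: the last factor (x + 4)^2 is the minimal polynomial, and the product (x + 4)^3 is the characteristic polynomial.

x + 4, (x + 4)^2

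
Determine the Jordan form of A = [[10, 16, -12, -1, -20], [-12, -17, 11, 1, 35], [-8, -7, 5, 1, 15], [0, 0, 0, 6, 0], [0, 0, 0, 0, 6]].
J = [[-4, 1, 0, 0, 0], [0, -4, 0, 0, 0], [0, 0, 6, 1, 0], [0, 0, 0, 6, 0], [0, 0, 0, 0, 6]]

The characteristic polynomial is det(xI - A) = (x - 6)^3(x + 4)^2, so the eigenvalues are -4 (algebraic multiplicity 2), 6 (algebraic multiplicity 3).

For λ = -4: rank(A + 4I) = 4, rank((A + 4I)^2) = 3. The eigenspace has dimension 5 - 4 = 1, so there is 1 Jordan block; the rank sequence gives block sizes [2].

For λ = 6: rank(A - 6I) = 3, rank((A - 6I)^2) = 2. The eigenspace has dimension 5 - 3 = 2, so there are 2 Jordan blocks; the rank sequence gives block sizes [2, 1].

Assembling the blocks gives the Jordan form J above.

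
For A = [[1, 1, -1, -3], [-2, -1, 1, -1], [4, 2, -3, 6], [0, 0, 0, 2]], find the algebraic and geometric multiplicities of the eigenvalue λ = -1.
algebraic multiplicity 3, geometric multiplicity 1

The characteristic polynomial is (x - 2)(x + 1)^3, so the factor x + 1 appears with exponent 3: the algebraic multiplicity is 3.

rank(A + I) = 3, so the eigenspace has dimension 4 - 3 = 1: the geometric multiplicity is 1.

Since 1 < 3, A is not diagonalizable.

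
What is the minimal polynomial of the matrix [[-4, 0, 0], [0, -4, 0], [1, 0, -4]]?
The characteristic polynomial factors as (x + 4)^3. The minimal polynomial is ∏(x - λ)^{k_λ} where k_λ is the size of the largest Jordan block at λ.

For λ = -4: rank(A + 4I) = 1, and the largest Jordan block has size 2 (the smallest k with rank((A + 4I)^k) = rank((A + 4I)^(k+1))).

So m_A(x) = (x + 4)^2.

m_A(x) = (x + 4)^2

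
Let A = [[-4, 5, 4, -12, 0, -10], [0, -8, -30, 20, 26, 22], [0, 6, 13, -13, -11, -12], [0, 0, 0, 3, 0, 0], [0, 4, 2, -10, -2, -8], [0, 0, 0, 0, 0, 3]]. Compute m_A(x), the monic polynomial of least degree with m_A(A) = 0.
m_A(x) = (x - 4)(x - 3)^2(x + 4)^2

The characteristic polynomial factors as (x - 4)(x - 3)^3(x + 4)^2. The minimal polynomial is ∏(x - λ)^{k_λ} where k_λ is the size of the largest Jordan block at λ.

For λ = -4: rank(A + 4I) = 5, and the largest Jordan block has size 2 (the smallest k with rank((A + 4I)^k) = rank((A + 4I)^(k+1))).
For λ = 3: rank(A - 3I) = 4, and the largest Jordan block has size 2 (the smallest k with rank((A - 3I)^k) = rank((A - 3I)^(k+1))).
For λ = 4: rank(A - 4I) = 5, and the largest Jordan block has size 1 (the smallest k with rank((A - 4I)^k) = rank((A - 4I)^(k+1))).

So m_A(x) = (x - 4)(x - 3)^2(x + 4)^2.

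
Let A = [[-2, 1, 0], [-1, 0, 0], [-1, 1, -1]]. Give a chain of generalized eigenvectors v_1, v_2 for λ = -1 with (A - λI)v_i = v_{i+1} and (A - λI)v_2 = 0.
v_1 = [[-2, -1, -7]]^T, v_2 = [[1, 1, 1]]^T

We seek v_1 ∈ ker((A + I)^2) \ ker(A + I), then set v_{i+1} = (A + I) v_i.

One such chain is v_1 = [[-2, -1, -7]]^T, v_2 = [[1, 1, 1]]^T. Check: (A + I) v_2 = [[0, 0, 0]]^T = 0.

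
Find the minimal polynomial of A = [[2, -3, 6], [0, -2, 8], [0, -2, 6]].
m_A(x) = (x - 2)^2

The characteristic polynomial factors as (x - 2)^3. The minimal polynomial is ∏(x - λ)^{k_λ} where k_λ is the size of the largest Jordan block at λ.

For λ = 2: rank(A - 2I) = 1, and the largest Jordan block has size 2 (the smallest k with rank((A - 2I)^k) = rank((A - 2I)^(k+1))).

So m_A(x) = (x - 2)^2.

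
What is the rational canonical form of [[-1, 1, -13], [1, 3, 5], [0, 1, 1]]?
The invariant factors of A (the non-unit diagonal entries of the Smith normal form of xI - A over ℚ[x]) are (x - 4)(x^2 + x - 3), each dividing the next. The characteristic polynomial is their product, (x - 4)(x^2 + x - 3).

The rational canonical form is the block-diagonal matrix of companion matrices C(f_i):
R = [[0, 0, -12], [1, 0, 7], [0, 1, 3]].

Note the characteristic polynomial does not split into linear factors over ℚ, so A has no Jordan form over ℚ; the rational canonical form exists over any field.

R = [[0, 0, -12], [1, 0, 7], [0, 1, 3]]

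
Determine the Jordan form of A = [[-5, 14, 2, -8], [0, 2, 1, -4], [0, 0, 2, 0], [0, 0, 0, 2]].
The characteristic polynomial is det(xI - A) = (x - 2)^3(x + 5), so the eigenvalues are -5 (algebraic multiplicity 1), 2 (algebraic multiplicity 3).

For λ = -5: algebraic multiplicity 1 gives one 1×1 block.

For λ = 2: rank(A - 2I) = 2, rank((A - 2I)^2) = 1. The eigenspace has dimension 4 - 2 = 2, so there are 2 Jordan blocks; the rank sequence gives block sizes [2, 1].

Assembling the blocks gives the Jordan form J above.

J = [[-5, 0, 0, 0], [0, 2, 1, 0], [0, 0, 2, 0], [0, 0, 0, 2]]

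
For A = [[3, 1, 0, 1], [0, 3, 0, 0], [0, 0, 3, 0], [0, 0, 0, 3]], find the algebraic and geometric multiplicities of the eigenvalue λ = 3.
The characteristic polynomial is (x - 3)^4, so the factor x - 3 appears with exponent 4: the algebraic multiplicity is 4.

rank(A - 3I) = 1, so the eigenspace has dimension 4 - 1 = 3: the geometric multiplicity is 3.

Since 3 < 4, A is not diagonalizable.

algebraic multiplicity 4, geometric multiplicity 3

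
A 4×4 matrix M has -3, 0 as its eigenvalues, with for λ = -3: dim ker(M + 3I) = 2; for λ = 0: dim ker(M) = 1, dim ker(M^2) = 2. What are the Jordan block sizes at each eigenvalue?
λ = -3: successive nullity increments [2] count blocks of size ≥ k; block sizes are [1, 1].
λ = 0: successive nullity increments [1, 1] count blocks of size ≥ k; block sizes are [2].

Jordan blocks: (-3, 1), (-3, 1), (0, 2)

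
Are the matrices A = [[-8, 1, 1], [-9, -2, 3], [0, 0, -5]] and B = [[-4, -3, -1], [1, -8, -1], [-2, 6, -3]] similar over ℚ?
Two matrices over a field are similar if and only if they have the same invariant factors.

Both A and B have characteristic polynomial (x + 5)^3 and minimal polynomial (x + 5)^2. Computing further, both have invariant factors x + 5, (x + 5)^2. Hence A and B are similar.

Yes.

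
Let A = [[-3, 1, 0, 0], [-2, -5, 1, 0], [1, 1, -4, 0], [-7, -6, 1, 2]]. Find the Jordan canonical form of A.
The characteristic polynomial is det(xI - A) = (x - 2)(x + 4)^3, so the eigenvalues are -4 (algebraic multiplicity 3), 2 (algebraic multiplicity 1).

For λ = -4: rank(A + 4I) = 3, rank((A + 4I)^2) = 2, rank((A + 4I)^3) = 1. The eigenspace has dimension 4 - 3 = 1, so there is 1 Jordan block; the rank sequence gives block sizes [3].

For λ = 2: algebraic multiplicity 1 gives one 1×1 block.

Assembling the blocks gives the Jordan form J above.

J = [[-4, 1, 0, 0], [0, -4, 1, 0], [0, 0, -4, 0], [0, 0, 0, 2]]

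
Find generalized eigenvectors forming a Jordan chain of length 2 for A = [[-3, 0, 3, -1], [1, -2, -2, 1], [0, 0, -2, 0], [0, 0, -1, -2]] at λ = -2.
We seek v_1 ∈ ker((A + 2I)^2) \ ker(A + 2I), then set v_{i+1} = (A + 2I) v_i.

One such chain is v_1 = [[2, -2, 1, 0]]^T, v_2 = [[1, 0, 0, -1]]^T. Check: (A + 2I) v_2 = [[0, 0, 0, 0]]^T = 0.

v_1 = [[2, -2, 1, 0]]^T, v_2 = [[1, 0, 0, -1]]^T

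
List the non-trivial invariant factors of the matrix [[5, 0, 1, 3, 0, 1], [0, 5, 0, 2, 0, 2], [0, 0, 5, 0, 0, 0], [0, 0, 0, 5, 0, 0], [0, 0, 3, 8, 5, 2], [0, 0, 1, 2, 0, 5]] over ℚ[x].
x - 5, x - 5, x - 5, (x - 5)^3

The Jordan structure of A has elementary divisors (x - 5)^3, (x - 5), (x - 5), (x - 5). Arranging the block sizes at each eigenvalue in decreasing order and taking row products gives the invariant factors.

Invariant factors (smallest first, each dividing the next): x - 5, x - 5, x - 5, (x - 5)^3.

Check: the last factor (x - 5)^3 is the minimal polynomial, and the product (x - 5)^6 is the characteristic polynomial.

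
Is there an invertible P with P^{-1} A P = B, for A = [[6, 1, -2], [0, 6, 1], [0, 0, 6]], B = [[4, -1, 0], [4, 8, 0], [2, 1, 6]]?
No.

Both have characteristic polynomial (x - 6)^3, but the minimal polynomial of A is (x - 6)^3 while the minimal polynomial of B is (x - 6)^2. The minimal polynomial is a similarity invariant, so A and B are not similar.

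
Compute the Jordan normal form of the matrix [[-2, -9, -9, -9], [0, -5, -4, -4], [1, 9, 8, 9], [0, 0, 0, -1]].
J = [[-1, 0, 0, 0], [0, -1, 0, 0], [0, 0, 1, 1], [0, 0, 0, 1]]

The characteristic polynomial is det(xI - A) = (x - 1)^2(x + 1)^2, so the eigenvalues are -1 (algebraic multiplicity 2), 1 (algebraic multiplicity 2).

For λ = -1: rank(A + I) = 2. The eigenspace has dimension 4 - 2 = 2, so there are 2 Jordan blocks; the rank sequence gives block sizes [1, 1].

For λ = 1: rank(A - I) = 3, rank((A - I)^2) = 2. The eigenspace has dimension 4 - 3 = 1, so there is 1 Jordan block; the rank sequence gives block sizes [2].

Assembling the blocks gives the Jordan form J above.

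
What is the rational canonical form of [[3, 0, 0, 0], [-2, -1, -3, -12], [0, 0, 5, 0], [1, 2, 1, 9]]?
The invariant factors of A (the non-unit diagonal entries of the Smith normal form of xI - A over ℚ[x]) are (x - 5)(x - 3), (x - 5)(x - 3), each dividing the next. The characteristic polynomial is their product, (x - 5)^2(x - 3)^2.

The rational canonical form is the block-diagonal matrix of companion matrices C(f_i):
R = [[0, -15, 0, 0], [1, 8, 0, 0], [0, 0, 0, -15], [0, 0, 1, 8]].

R = [[0, -15, 0, 0], [1, 8, 0, 0], [0, 0, 0, -15], [0, 0, 1, 8]]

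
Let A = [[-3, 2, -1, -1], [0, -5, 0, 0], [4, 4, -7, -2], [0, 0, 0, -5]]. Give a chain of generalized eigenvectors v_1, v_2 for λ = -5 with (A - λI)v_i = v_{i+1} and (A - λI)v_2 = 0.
v_1 = [[0, 1, 6, -5]]^T, v_2 = [[1, 0, 2, 0]]^T

We seek v_1 ∈ ker((A + 5I)^2) \ ker(A + 5I), then set v_{i+1} = (A + 5I) v_i.

One such chain is v_1 = [[0, 1, 6, -5]]^T, v_2 = [[1, 0, 2, 0]]^T. Check: (A + 5I) v_2 = [[0, 0, 0, 0]]^T = 0.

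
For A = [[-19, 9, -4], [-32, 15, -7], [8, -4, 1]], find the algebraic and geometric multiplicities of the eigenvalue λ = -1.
The characteristic polynomial is (x + 1)^3, so the factor x + 1 appears with exponent 3: the algebraic multiplicity is 3.

rank(A + I) = 2, so the eigenspace has dimension 3 - 2 = 1: the geometric multiplicity is 1.

Since 1 < 3, A is not diagonalizable.

algebraic multiplicity 3, geometric multiplicity 1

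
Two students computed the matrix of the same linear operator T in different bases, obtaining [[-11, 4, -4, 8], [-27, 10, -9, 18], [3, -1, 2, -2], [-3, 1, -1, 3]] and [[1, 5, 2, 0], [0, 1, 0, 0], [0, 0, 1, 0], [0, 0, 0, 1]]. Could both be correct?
Yes.

Two matrices over a field are similar if and only if they have the same invariant factors.

Both A and B have characteristic polynomial (x - 1)^4 and minimal polynomial (x - 1)^2. Computing further, both have invariant factors x - 1, x - 1, (x - 1)^2. Hence A and B are similar.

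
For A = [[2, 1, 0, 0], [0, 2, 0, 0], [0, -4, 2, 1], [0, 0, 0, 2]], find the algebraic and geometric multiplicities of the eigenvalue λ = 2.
algebraic multiplicity 4, geometric multiplicity 2

The characteristic polynomial is (x - 2)^4, so the factor x - 2 appears with exponent 4: the algebraic multiplicity is 4.

rank(A - 2I) = 2, so the eigenspace has dimension 4 - 2 = 2: the geometric multiplicity is 2.

Since 2 < 4, A is not diagonalizable.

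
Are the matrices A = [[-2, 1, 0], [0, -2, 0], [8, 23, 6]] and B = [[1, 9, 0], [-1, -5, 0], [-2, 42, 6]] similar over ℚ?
Yes.

Two matrices over a field are similar if and only if they have the same invariant factors.

Both A and B have characteristic polynomial (x - 6)(x + 2)^2 and minimal polynomial (x - 6)(x + 2)^2. Computing further, both have invariant factors (x - 6)(x + 2)^2. Hence A and B are similar.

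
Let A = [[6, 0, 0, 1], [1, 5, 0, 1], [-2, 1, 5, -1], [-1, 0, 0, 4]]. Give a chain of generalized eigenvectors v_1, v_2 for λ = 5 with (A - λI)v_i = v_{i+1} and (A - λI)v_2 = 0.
v_1 = [[-2, -1, -2, 2]]^T, v_2 = [[0, 0, 1, 0]]^T

We seek v_1 ∈ ker((A - 5I)^2) \ ker(A - 5I), then set v_{i+1} = (A - 5I) v_i.

One such chain is v_1 = [[-2, -1, -2, 2]]^T, v_2 = [[0, 0, 1, 0]]^T. Check: (A - 5I) v_2 = [[0, 0, 0, 0]]^T = 0.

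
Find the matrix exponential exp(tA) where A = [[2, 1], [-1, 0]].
A has Jordan form J = [[1, 1], [0, 1]] with A = PJP^{-1}, so e^{tA} = P e^{tJ} P^{-1}.

For a Jordan block J_k(λ), e^{tJ_k(λ)} = e^{λt} · (I + tN + t^2 N^2/2! + ... + t^{k-1} N^{k-1}/(k-1)!) where N is the nilpotent superdiagonal part.

Assembling the blocks and conjugating back gives the entries of e^{tA} as shown above.

e^{tA} = [[(t + 1)*e^{t}, t*e^{t}], [-t*e^{t}, (1 - t)*e^{t}]]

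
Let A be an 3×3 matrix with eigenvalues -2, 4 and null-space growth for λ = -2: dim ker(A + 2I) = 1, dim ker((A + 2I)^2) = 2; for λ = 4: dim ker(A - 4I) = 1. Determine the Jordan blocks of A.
λ = -2: successive nullity increments [1, 1] count blocks of size ≥ k; block sizes are [2].
λ = 4: successive nullity increments [1] count blocks of size ≥ k; block sizes are [1].

Jordan blocks: (-2, 2), (4, 1)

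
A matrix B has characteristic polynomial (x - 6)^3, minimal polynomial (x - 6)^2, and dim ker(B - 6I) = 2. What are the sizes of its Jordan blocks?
λ = 6: algebraic multiplicity 3 (exponent in χ_B), largest block size 2 (exponent in m_B), 2 blocks (geometric multiplicity). These force block sizes [2, 1].

Jordan blocks: (6, 2), (6, 1)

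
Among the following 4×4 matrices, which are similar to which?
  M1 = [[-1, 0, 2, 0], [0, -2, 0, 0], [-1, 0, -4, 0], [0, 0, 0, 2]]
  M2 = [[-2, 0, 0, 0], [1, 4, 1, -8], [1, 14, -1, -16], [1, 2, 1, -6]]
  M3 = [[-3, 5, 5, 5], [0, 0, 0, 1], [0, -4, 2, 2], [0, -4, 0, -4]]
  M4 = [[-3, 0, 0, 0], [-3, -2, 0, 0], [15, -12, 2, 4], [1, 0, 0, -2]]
2 classes: {M1, M2, M4}, {M3}

Characteristic polynomials: χ_{M1} = (x - 2)(x + 2)^2(x + 3), χ_{M2} = (x - 2)(x + 2)^2(x + 3), χ_{M3} = (x - 2)(x + 2)^2(x + 3), χ_{M4} = (x - 2)(x + 2)^2(x + 3).

{M1, M2, M4}: invariant factors x + 2, (x - 2)(x + 2)(x + 3).

{M3}: invariant factors (x - 2)(x + 2)^2(x + 3).

Matrices are similar if and only if their invariant-factor lists agree; the partition into similarity classes is {M1, M2, M4}, {M3}.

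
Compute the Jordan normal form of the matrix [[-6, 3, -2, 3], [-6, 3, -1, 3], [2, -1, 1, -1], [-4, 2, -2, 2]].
J = [[0, 1, 0, 0], [0, 0, 1, 0], [0, 0, 0, 0], [0, 0, 0, 0]]

The characteristic polynomial is det(xI - A) = x^4, so the eigenvalues are 0 (algebraic multiplicity 4).

For λ = 0: rank(A) = 2, rank(A^2) = 1, rank(A^3) = 0. The eigenspace has dimension 4 - 2 = 2, so there are 2 Jordan blocks; the rank sequence gives block sizes [3, 1].

Assembling the blocks gives the Jordan form J above.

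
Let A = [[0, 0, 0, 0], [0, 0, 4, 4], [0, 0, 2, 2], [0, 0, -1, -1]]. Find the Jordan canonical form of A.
The characteristic polynomial is det(xI - A) = x^3(x - 1), so the eigenvalues are 0 (algebraic multiplicity 3), 1 (algebraic multiplicity 1).

For λ = 0: rank(A) = 1. The eigenspace has dimension 4 - 1 = 3, so there are 3 Jordan blocks; the rank sequence gives block sizes [1, 1, 1].

For λ = 1: algebraic multiplicity 1 gives one 1×1 block.

Assembling the blocks gives the Jordan form J above.

J = [[0, 0, 0, 0], [0, 0, 0, 0], [0, 0, 0, 0], [0, 0, 0, 1]]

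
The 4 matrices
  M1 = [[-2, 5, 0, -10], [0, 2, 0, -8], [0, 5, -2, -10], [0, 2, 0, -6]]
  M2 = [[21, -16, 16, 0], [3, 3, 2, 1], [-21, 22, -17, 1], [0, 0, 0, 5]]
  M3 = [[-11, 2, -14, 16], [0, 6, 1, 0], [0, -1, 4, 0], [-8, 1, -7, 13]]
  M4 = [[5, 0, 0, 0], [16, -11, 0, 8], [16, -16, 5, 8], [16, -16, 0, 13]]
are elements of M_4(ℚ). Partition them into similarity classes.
3 classes: {M1}, {M2, M3}, {M4}

Characteristic polynomials: χ_{M1} = (x + 2)^4, χ_{M2} = (x - 5)^3(x + 3), χ_{M3} = (x - 5)^3(x + 3), χ_{M4} = (x - 5)^3(x + 3).

{M1}: invariant factors x + 2, x + 2, (x + 2)^2.

{M2, M3}: invariant factors x - 5, (x - 5)^2(x + 3).

{M4}: invariant factors x - 5, x - 5, (x - 5)(x + 3).

Matrices are similar if and only if their invariant-factor lists agree; the partition into similarity classes is {M1}, {M2, M3}, {M4}.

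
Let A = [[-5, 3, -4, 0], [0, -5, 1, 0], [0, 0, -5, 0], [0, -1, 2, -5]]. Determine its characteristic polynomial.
χ_A(x) = (x + 5)^4

xI - A = [[x + 5, -3, 4, 0], [0, x + 5, -1, 0], [0, 0, x + 5, 0], [0, 1, -2, x + 5]].

Expanding det(xI - A) along the first row:
det(xI - A) = + (x + 5)·det([[x + 5, -1, 0], [0, x + 5, 0], [1, -2, x + 5]]) - (-3)·det([[0, -1, 0], [0, x + 5, 0], [0, -2, x + 5]]) + (4)·det([[0, x + 5, 0], [0, 0, 0], [0, 1, x + 5]]) - (0)·det([[0, x + 5, -1], [0, 0, x + 5], [0, 1, -2]]).

Evaluating gives χ_A(x) = x^4 + 20x^3 + 150x^2 + 500x + 625 = (x + 5)^4.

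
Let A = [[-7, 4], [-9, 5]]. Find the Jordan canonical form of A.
J = [[-1, 1], [0, -1]]

The characteristic polynomial is det(xI - A) = (x + 1)^2, so the eigenvalues are -1 (algebraic multiplicity 2).

For λ = -1: rank(A + I) = 1, rank((A + I)^2) = 0. The eigenspace has dimension 2 - 1 = 1, so there is 1 Jordan block; the rank sequence gives block sizes [2].

Assembling the blocks gives the Jordan form J above.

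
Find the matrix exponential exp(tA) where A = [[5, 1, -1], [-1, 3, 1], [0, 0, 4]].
e^{tA} = [[(t + 1)*e^{4*t}, t*e^{4*t}, -t*e^{4*t}], [-t*e^{4*t}, (1 - t)*e^{4*t}, t*e^{4*t}], [0, 0, e^{4*t}]]

A has Jordan form J = [[4, 1, 0], [0, 4, 0], [0, 0, 4]] with A = PJP^{-1}, so e^{tA} = P e^{tJ} P^{-1}.

For a Jordan block J_k(λ), e^{tJ_k(λ)} = e^{λt} · (I + tN + t^2 N^2/2! + ... + t^{k-1} N^{k-1}/(k-1)!) where N is the nilpotent superdiagonal part.

Assembling the blocks and conjugating back gives the entries of e^{tA} as shown above.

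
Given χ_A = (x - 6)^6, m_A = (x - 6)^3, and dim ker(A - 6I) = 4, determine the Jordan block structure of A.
λ = 6: algebraic multiplicity 6 (exponent in χ_A), largest block size 3 (exponent in m_A), 4 blocks (geometric multiplicity). These force block sizes [3, 1, 1, 1].

Jordan blocks: (6, 3), (6, 1), (6, 1), (6, 1)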